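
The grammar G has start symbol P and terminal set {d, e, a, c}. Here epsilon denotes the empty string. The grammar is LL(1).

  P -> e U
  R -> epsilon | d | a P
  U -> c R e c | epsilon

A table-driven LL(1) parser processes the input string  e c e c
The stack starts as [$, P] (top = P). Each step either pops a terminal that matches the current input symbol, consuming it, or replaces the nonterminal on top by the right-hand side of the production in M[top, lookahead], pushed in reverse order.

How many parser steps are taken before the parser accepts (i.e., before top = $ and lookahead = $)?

     Stack      Input      Action
  1  $ P        e c e c $  expand P -> e U
  2  $ U e      e c e c $  match e
  3  $ U        c e c $    expand U -> c R e c
  4  $ c e R c  c e c $    match c
  5  $ c e R    e c $      expand R -> epsilon
  6  $ c e      e c $      match e
  7  $ c        c $        match c
Accept reached after 7 steps.

7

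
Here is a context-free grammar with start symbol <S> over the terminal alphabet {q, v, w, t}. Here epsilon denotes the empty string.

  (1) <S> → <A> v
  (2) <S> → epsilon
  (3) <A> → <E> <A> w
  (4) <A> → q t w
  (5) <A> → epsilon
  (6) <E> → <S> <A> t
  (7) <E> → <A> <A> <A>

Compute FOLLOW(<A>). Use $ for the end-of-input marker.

FIRST(<S>): from <S>→<A> v we get {q, t, v, w}; from <S>→epsilon we get {epsilon}. So FIRST(<S>) = {epsilon, q, t, v, w}.
FIRST(<A>): from <A>→<E> <A> w we get {q, t, v, w}; from <A>→q t w we get {q}; from <A>→epsilon we get {epsilon}. So FIRST(<A>) = {epsilon, q, t, v, w}.
FIRST(<E>): from <E>→<S> <A> t we get {q, t, v, w}; from <E>→<A> <A> <A> we get {epsilon, q, t, v, w}. So FIRST(<E>) = {epsilon, q, t, v, w}.
FOLLOW(<S>) includes $ since <S> is the start symbol.
FOLLOW(<S>): in <E>→<S> <A> t, <S> is followed by <A> t with FIRST {q, t, v, w}. Thus FOLLOW(<S>) = {$, q, t, v, w}.
FOLLOW(<E>): in <A>→<E> <A> w, <E> is followed by <A> w with FIRST {q, t, v, w}. Thus FOLLOW(<E>) = {q, t, v, w}.
FOLLOW(<A>): in <S>→<A> v, <A> is followed by v with FIRST {v}; in <A>→<E> <A> w, <A> is followed by w with FIRST {w}; in <E>→<S> <A> t, <A> is followed by t with FIRST {t}; in <E>→<A> <A> <A> (occurrence 1), <A> is followed by <A> <A> with FIRST {epsilon, q, t, v, w}; in <E>→<A> <A> <A> (occurrence 1), the suffix after <A> is nullable, so FOLLOW(<A>) ⊇ FOLLOW(<E>) = {q, t, v, w}; in <E>→<A> <A> <A> (occurrence 2), <A> is followed by <A> with FIRST {epsilon, q, t, v, w}; in <E>→<A> <A> <A> (occurrence 2), the suffix after <A> is nullable, so FOLLOW(<A>) ⊇ FOLLOW(<E>) = {q, t, v, w}; in <E>→<A> <A> <A> (occurrence 3), the suffix after <A> is empty, so FOLLOW(<A>) ⊇ FOLLOW(<E>) = {q, t, v, w}. Thus FOLLOW(<A>) = {q, t, v, w}.

{q, t, v, w}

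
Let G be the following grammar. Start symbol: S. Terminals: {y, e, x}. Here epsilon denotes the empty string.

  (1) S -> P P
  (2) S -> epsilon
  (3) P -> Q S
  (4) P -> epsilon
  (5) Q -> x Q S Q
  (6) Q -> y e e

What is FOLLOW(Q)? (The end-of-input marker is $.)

{$, x, y}

FIRST(Q) = {x, y}
FIRST(P) = {epsilon, x, y}  (via Q S)
FIRST(S) = {epsilon, x, y}  (via P P)
FOLLOW(S) includes $ since S is the start symbol.
FOLLOW(S): in P->Q S, the suffix after S is empty, so FOLLOW(S) ⊇ FOLLOW(P) = {$, x, y}; in Q->x Q S Q, S is followed by Q with FIRST {x, y}. Thus FOLLOW(S) = {$, x, y}.
FOLLOW(P): in S->P P (occurrence 1), P is followed by P with FIRST {epsilon, x, y}; in S->P P (occurrence 1), the suffix after P is nullable, so FOLLOW(P) ⊇ FOLLOW(S) = {$, x, y}; in S->P P (occurrence 2), the suffix after P is empty, so FOLLOW(P) ⊇ FOLLOW(S) = {$, x, y}. Thus FOLLOW(P) = {$, x, y}.
FOLLOW(Q): in P->Q S, Q is followed by S with FIRST {epsilon, x, y}; in P->Q S, the suffix after Q is nullable, so FOLLOW(Q) ⊇ FOLLOW(P) = {$, x, y}; in Q->x Q S Q (occurrence 1), Q is followed by S Q with FIRST {x, y}; in Q->x Q S Q (occurrence 2), the suffix after Q is empty (adds nothing new). Thus FOLLOW(Q) = {$, x, y}.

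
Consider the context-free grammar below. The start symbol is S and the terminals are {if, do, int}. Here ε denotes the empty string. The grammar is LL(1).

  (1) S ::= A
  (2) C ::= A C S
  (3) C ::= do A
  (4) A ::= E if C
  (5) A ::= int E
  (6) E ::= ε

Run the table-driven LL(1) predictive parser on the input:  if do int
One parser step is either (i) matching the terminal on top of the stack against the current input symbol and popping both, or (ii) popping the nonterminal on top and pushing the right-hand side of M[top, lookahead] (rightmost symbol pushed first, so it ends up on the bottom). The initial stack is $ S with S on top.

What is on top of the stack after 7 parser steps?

     Stack     Input        Action
  1  $ S       if do int $  expand S ::= A
  2  $ A       if do int $  expand A ::= E if C
  3  $ C if E  if do int $  expand E ::= ε
  4  $ C if    if do int $  match if
  5  $ C       do int $     expand C ::= do A
  6  $ A do    do int $     match do
  7  $ A       int $        expand A ::= int E
Stack after step 7: $ E int (top = int).

int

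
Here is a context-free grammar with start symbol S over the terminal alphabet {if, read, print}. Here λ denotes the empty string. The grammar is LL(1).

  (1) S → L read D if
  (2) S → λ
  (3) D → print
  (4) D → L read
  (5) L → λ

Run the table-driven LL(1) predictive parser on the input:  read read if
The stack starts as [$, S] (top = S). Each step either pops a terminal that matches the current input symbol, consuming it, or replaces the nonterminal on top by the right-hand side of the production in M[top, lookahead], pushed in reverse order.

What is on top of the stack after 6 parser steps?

if

step 1: stack=$ S  input=read read if $  — expand S → L read D if
step 2: stack=$ if D read L  input=read read if $  — expand L → λ
step 3: stack=$ if D read  input=read read if $  — match read
step 4: stack=$ if D  input=read if $  — expand D → L read
step 5: stack=$ if read L  input=read if $  — expand L → λ
step 6: stack=$ if read  input=read if $  — match read
Stack after step 6: $ if (top = if).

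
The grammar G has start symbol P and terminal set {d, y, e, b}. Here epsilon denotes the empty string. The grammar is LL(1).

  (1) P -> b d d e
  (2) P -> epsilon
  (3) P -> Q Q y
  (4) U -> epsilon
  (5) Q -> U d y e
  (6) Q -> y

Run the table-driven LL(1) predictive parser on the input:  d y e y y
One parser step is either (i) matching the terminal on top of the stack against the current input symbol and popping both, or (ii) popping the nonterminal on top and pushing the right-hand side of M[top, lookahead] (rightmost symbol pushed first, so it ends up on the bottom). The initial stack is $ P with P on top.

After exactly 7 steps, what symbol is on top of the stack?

y

     Stack          Input        Action
  1  $ P            d y e y y $  expand P -> Q Q y
  2  $ y Q Q        d y e y y $  expand Q -> U d y e
  3  $ y Q e y d U  d y e y y $  expand U -> epsilon
  4  $ y Q e y d    d y e y y $  match d
  5  $ y Q e y      y e y y $    match y
  6  $ y Q e        e y y $      match e
  7  $ y Q          y y $        expand Q -> y
Stack after step 7: $ y y (top = y).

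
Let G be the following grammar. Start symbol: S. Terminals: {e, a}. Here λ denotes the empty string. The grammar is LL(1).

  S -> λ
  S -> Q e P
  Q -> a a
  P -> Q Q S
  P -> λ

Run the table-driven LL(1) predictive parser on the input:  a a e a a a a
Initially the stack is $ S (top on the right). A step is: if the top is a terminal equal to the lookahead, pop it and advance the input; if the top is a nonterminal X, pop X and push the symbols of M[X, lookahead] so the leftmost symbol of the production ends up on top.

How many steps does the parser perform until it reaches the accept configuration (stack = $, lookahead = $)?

13

step 1: stack=$ S  input=a a e a a a a $  — expand S -> Q e P
step 2: stack=$ P e Q  input=a a e a a a a $  — expand Q -> a a
step 3: stack=$ P e a a  input=a a e a a a a $  — match a
step 4: stack=$ P e a  input=a e a a a a $  — match a
step 5: stack=$ P e  input=e a a a a $  — match e
step 6: stack=$ P  input=a a a a $  — expand P -> Q Q S
step 7: stack=$ S Q Q  input=a a a a $  — expand Q -> a a
step 8: stack=$ S Q a a  input=a a a a $  — match a
step 9: stack=$ S Q a  input=a a a $  — match a
step 10: stack=$ S Q  input=a a $  — expand Q -> a a
step 11: stack=$ S a a  input=a a $  — match a
step 12: stack=$ S a  input=a $  — match a
step 13: stack=$ S  input=$  — expand S -> λ
Accept reached after 13 steps.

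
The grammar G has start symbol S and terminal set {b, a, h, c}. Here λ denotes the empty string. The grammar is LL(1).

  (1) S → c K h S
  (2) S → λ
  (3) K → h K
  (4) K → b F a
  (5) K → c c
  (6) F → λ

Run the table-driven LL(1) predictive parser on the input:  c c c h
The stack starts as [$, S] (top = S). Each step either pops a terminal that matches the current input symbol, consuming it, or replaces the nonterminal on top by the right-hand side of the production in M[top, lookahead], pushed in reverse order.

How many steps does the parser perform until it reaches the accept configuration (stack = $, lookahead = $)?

7

     Stack      Input      Action
  1  $ S        c c c h $  expand S → c K h S
  2  $ S h K c  c c c h $  match c
  3  $ S h K    c c h $    expand K → c c
  4  $ S h c c  c c h $    match c
  5  $ S h c    c h $      match c
  6  $ S h      h $        match h
  7  $ S        $          expand S → λ
Accept reached after 7 steps.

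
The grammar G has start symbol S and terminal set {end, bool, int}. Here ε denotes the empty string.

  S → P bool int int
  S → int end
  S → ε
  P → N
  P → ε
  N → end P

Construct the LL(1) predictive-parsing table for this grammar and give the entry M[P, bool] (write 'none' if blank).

P → ε

FIRST(N): from N→end P we get {end}. So FIRST(N) = {end}.
FIRST(P): from P→N we get {end}; from P→ε we get {ε}. So FIRST(P) = {ε, end}.
FIRST(S): from S→P bool int int we get {bool, end}; from S→int end we get {int}; from S→ε we get {ε}. So FIRST(S) = {ε, bool, end, int}.
FOLLOW(S) includes $ since S is the start symbol.
FOLLOW(P): in S→P bool int int, P is followed by bool int int with FIRST {bool}; in N→end P, the suffix after P is empty, so FOLLOW(P) ⊇ FOLLOW(N) = {bool}. Thus FOLLOW(P) = {bool}.
FOLLOW(N): in P→N, the suffix after N is empty, so FOLLOW(N) ⊇ FOLLOW(P) = {bool}. Thus FOLLOW(N) = {bool}.
For P → N: FIRST(N) = {end}, so it goes in M[P, t] for t ∈ {end}.
For P → ε: FIRST(ε) = {ε}, so it goes in M[P, t] for t ∈ {}; since ε ∈ FIRST, also for every t ∈ FOLLOW(P) = {bool}.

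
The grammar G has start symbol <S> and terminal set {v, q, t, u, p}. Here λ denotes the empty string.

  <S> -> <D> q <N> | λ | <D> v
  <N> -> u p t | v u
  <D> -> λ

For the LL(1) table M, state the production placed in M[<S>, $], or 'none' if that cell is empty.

FIRST(<N>) = {u, v}
FIRST(<D>) = {λ}
FIRST(<S>) = {λ, q, v}  (via <D> q <N>, <D> v)
FOLLOW(<S>) includes $ since <S> is the start symbol.
FOLLOW(<S>): <S> appears on no right-hand side. Thus FOLLOW(<S>) = {$}.
For <S> -> <D> q <N>: FIRST(<D> q <N>) = {q}, so it goes in M[<S>, t] for t ∈ {q}.
For <S> -> λ: FIRST(λ) = {λ}, so it goes in M[<S>, t] for t ∈ {}; since λ ∈ FIRST, also for every t ∈ FOLLOW(<S>) = {$}.
For <S> -> <D> v: FIRST(<D> v) = {v}, so it goes in M[<S>, t] for t ∈ {v}.

<S> -> λ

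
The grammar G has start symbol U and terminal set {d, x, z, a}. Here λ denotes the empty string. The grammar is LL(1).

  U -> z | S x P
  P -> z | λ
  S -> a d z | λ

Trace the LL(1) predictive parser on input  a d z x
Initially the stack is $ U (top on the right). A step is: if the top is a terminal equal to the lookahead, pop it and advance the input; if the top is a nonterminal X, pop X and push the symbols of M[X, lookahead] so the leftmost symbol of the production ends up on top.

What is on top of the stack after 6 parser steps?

P

     Stack        Input      Action
  1  $ U          a d z x $  expand U -> S x P
  2  $ P x S      a d z x $  expand S -> a d z
  3  $ P x z d a  a d z x $  match a
  4  $ P x z d    d z x $    match d
  5  $ P x z      z x $      match z
  6  $ P x        x $        match x
Stack after step 6: $ P (top = P).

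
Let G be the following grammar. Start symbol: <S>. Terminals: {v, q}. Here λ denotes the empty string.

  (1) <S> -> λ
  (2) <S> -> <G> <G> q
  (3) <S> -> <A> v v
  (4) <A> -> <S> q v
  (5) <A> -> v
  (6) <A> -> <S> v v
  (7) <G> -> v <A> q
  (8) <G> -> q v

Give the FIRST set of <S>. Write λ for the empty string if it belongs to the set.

FIRST(<G>): from <G>->v <A> q we get {v}; from <G>->q v we get {q}. So FIRST(<G>) = {q, v}.
FIRST(<S>): from <S>->λ we get {λ}; from <S>-><G> <G> q we get {q, v}; from <S>-><A> v v we get {q, v}. So FIRST(<S>) = {λ, q, v}.
FIRST(<A>): from <A>-><S> q v we get {q, v}; from <A>->v we get {v}; from <A>-><S> v v we get {q, v}. So FIRST(<A>) = {q, v}.

{λ, q, v}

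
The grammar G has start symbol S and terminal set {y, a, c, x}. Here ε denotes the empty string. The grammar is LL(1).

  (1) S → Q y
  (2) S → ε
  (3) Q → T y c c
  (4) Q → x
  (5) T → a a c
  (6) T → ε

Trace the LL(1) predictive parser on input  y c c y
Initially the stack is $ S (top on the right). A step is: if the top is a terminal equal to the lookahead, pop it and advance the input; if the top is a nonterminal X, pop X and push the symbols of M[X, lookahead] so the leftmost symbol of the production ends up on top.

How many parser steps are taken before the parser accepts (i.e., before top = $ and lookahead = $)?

     Stack        Input      Action
  1  $ S          y c c y $  expand S → Q y
  2  $ y Q        y c c y $  expand Q → T y c c
  3  $ y c c y T  y c c y $  expand T → ε
  4  $ y c c y    y c c y $  match y
  5  $ y c c      c c y $    match c
  6  $ y c        c y $      match c
  7  $ y          y $        match y
Accept reached after 7 steps.

7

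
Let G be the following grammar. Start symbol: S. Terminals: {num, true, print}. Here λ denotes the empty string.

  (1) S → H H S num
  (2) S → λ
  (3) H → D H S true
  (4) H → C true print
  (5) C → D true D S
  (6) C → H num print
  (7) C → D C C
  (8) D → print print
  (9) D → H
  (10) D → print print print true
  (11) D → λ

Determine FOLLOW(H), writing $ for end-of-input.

FIRST(S) = {λ, print, true}  (via H H S num)
FIRST(H) = {print, true}  (via D H S true, C true print)
FIRST(D) = {λ, print, true}  (via H)
FIRST(C) = {print, true}  (via D true D S, H num print, D C C)
FOLLOW(S) includes $ since S is the start symbol.
FOLLOW(C): in H→C true print, C is followed by true print with FIRST {true}; in C→D C C (occurrence 1), C is followed by C with FIRST {print, true}; in C→D C C (occurrence 2), the suffix after C is empty (adds nothing new). Thus FOLLOW(C) = {print, true}.
FOLLOW(S): in S→H H S num, S is followed by num with FIRST {num}; in H→D H S true, S is followed by true with FIRST {true}; in C→D true D S, the suffix after S is empty, so FOLLOW(S) ⊇ FOLLOW(C) = {print, true}. Thus FOLLOW(S) = {$, num, print, true}.
FOLLOW(D): in H→D H S true, D is followed by H S true with FIRST {print, true}; in C→D true D S (occurrence 1), D is followed by true D S with FIRST {true}; in C→D true D S (occurrence 2), D is followed by S with FIRST {λ, print, true}; in C→D true D S (occurrence 2), the suffix after D is nullable, so FOLLOW(D) ⊇ FOLLOW(C) = {print, true}; in C→D C C, D is followed by C C with FIRST {print, true}. Thus FOLLOW(D) = {print, true}.
FOLLOW(H): in S→H H S num (occurrence 1), H is followed by H S num with FIRST {print, true}; in S→H H S num (occurrence 2), H is followed by S num with FIRST {num, print, true}; in H→D H S true, H is followed by S true with FIRST {print, true}; in C→H num print, H is followed by num print with FIRST {num}; in D→H, the suffix after H is empty, so FOLLOW(H) ⊇ FOLLOW(D) = {print, true}. Thus FOLLOW(H) = {num, print, true}.

{num, print, true}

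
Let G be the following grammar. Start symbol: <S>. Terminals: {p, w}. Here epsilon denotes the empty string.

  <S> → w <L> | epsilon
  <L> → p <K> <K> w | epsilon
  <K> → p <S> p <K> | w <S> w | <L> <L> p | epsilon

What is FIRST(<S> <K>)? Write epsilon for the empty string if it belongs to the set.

{epsilon, p, w}

FIRST(<S>): from <S>→w <L> we get {w}; from <S>→epsilon we get {epsilon}. So FIRST(<S>) = {epsilon, w}.
FIRST(<L>): from <L>→p <K> <K> w we get {p}; from <L>→epsilon we get {epsilon}. So FIRST(<L>) = {epsilon, p}.
FIRST(<K>): from <K>→p <S> p <K> we get {p}; from <K>→w <S> w we get {w}; from <K>→<L> <L> p we get {p}; from <K>→epsilon we get {epsilon}. So FIRST(<K>) = {epsilon, p, w}.
FIRST(<S> <K>): take FIRST of each symbol in turn, carrying on past any symbol whose FIRST contains epsilon; result {epsilon, p, w}.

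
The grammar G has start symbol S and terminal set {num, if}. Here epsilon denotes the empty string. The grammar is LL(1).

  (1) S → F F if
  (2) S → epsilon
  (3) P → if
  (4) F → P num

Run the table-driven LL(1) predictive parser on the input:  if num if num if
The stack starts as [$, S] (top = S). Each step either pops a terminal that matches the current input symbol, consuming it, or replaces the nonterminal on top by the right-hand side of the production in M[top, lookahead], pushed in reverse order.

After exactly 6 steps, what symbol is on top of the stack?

P

     Stack          Input               Action
  1  $ S            if num if num if $  expand S → F F if
  2  $ if F F       if num if num if $  expand F → P num
  3  $ if F num P   if num if num if $  expand P → if
  4  $ if F num if  if num if num if $  match if
  5  $ if F num     num if num if $     match num
  6  $ if F         if num if $         expand F → P num
Stack after step 6: $ if num P (top = P).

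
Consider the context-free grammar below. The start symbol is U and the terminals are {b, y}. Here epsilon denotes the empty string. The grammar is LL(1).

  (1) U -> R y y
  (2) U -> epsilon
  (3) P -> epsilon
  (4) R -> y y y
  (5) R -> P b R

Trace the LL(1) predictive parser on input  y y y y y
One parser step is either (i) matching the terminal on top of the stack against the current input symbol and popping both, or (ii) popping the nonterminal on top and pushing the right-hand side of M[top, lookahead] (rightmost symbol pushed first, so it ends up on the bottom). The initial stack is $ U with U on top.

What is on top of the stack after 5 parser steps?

y

step 1: stack=$ U  input=y y y y y $  — expand U -> R y y
step 2: stack=$ y y R  input=y y y y y $  — expand R -> y y y
step 3: stack=$ y y y y y  input=y y y y y $  — match y
step 4: stack=$ y y y y  input=y y y y $  — match y
step 5: stack=$ y y y  input=y y y $  — match y
Stack after step 5: $ y y (top = y).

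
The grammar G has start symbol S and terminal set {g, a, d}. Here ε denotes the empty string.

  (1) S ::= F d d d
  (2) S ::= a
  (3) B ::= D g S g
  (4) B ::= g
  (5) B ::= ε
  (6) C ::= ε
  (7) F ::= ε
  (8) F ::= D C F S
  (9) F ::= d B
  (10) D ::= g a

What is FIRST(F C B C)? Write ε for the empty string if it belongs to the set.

{ε, d, g}

FIRST(C): from C::=ε we get {ε}. So FIRST(C) = {ε}.
FIRST(D): from D::=g a we get {g}. So FIRST(D) = {g}.
FIRST(B): from B::=D g S g we get {g}; from B::=g we get {g}; from B::=ε we get {ε}. So FIRST(B) = {ε, g}.
FIRST(F): from F::=ε we get {ε}; from F::=D C F S we get {g}; from F::=d B we get {d}. So FIRST(F) = {ε, d, g}.
FIRST(S): from S::=F d d d we get {d, g}; from S::=a we get {a}. So FIRST(S) = {a, d, g}.
FIRST(F C B C): take FIRST of each symbol in turn, carrying on past any symbol whose FIRST contains ε; result {ε, d, g}.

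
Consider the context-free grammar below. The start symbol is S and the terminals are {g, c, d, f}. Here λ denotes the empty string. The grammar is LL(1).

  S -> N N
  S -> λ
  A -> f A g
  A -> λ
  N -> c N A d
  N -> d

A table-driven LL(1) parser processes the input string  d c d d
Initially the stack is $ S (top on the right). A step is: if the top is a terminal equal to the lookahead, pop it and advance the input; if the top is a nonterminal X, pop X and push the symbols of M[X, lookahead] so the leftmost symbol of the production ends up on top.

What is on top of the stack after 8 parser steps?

     Stack      Input      Action
  1  $ S        d c d d $  expand S -> N N
  2  $ N N      d c d d $  expand N -> d
  3  $ N d      d c d d $  match d
  4  $ N        c d d $    expand N -> c N A d
  5  $ d A N c  c d d $    match c
  6  $ d A N    d d $      expand N -> d
  7  $ d A d    d d $      match d
  8  $ d A      d $        expand A -> λ
Stack after step 8: $ d (top = d).

d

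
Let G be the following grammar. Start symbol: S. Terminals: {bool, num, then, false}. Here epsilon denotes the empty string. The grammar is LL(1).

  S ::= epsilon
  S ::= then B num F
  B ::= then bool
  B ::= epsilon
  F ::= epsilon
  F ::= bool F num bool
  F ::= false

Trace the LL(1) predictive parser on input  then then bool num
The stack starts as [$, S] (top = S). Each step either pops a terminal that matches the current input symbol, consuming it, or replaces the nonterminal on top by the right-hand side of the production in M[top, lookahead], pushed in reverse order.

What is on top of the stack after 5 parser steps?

step 1: stack=$ S  input=then then bool num $  — expand S ::= then B num F
step 2: stack=$ F num B then  input=then then bool num $  — match then
step 3: stack=$ F num B  input=then bool num $  — expand B ::= then bool
step 4: stack=$ F num bool then  input=then bool num $  — match then
step 5: stack=$ F num bool  input=bool num $  — match bool
Stack after step 5: $ F num (top = num).

num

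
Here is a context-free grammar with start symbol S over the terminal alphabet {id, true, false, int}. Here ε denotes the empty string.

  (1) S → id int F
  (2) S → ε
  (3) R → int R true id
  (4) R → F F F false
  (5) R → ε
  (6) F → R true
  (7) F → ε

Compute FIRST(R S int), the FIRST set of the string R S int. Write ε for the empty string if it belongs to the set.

FIRST(S) = {ε, id}
FIRST(R) = {ε, false, int, true}  (via F F F false)
FIRST(F) = {ε, false, int, true}  (via R true)
FIRST(R S int): take FIRST of each symbol in turn, carrying on past any symbol whose FIRST contains ε; result {false, id, int, true}.

{false, id, int, true}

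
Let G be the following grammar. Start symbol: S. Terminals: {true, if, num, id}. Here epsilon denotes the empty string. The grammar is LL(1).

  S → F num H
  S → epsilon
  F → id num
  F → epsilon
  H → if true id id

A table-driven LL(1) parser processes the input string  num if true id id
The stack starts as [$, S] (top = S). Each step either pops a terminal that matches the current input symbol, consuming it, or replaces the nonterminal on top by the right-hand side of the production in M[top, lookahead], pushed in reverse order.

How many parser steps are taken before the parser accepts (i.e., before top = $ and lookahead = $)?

8

     Stack            Input                Action
  1  $ S              num if true id id $  expand S → F num H
  2  $ H num F        num if true id id $  expand F → epsilon
  3  $ H num          num if true id id $  match num
  4  $ H              if true id id $      expand H → if true id id
  5  $ id id true if  if true id id $      match if
  6  $ id id true     true id id $         match true
  7  $ id id          id id $              match id
  8  $ id             id $                 match id
Accept reached after 8 steps.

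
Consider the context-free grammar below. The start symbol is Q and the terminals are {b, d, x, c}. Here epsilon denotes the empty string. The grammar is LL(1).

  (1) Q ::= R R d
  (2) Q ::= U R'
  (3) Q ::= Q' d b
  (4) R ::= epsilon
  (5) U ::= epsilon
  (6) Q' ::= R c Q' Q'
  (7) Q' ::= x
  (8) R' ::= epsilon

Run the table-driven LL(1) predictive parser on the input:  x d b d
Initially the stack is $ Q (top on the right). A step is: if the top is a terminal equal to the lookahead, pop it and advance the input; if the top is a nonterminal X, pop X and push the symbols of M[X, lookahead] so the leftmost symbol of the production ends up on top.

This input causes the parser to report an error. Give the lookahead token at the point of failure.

d

     Stack     Input      Action
  1  $ Q       x d b d $  expand Q ::= Q' d b
  2  $ b d Q'  x d b d $  expand Q' ::= x
  3  $ b d x   x d b d $  match x
  4  $ b d     d b d $    match d
  5  $ b       b d $      match b
  6  $         d $        error: stack empty but input remains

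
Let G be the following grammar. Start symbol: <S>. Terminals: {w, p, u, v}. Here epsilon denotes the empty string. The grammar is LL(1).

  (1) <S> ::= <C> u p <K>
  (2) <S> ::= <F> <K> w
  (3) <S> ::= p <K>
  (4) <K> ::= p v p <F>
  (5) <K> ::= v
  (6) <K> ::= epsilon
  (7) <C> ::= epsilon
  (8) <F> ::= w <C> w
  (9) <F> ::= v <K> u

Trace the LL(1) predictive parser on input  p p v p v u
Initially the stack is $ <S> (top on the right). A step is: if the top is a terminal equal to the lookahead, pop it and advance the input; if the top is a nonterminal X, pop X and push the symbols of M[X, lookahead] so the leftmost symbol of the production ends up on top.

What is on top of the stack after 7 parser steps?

v

     Stack        Input          Action
  1  $ <S>        p p v p v u $  expand <S> ::= p <K>
  2  $ <K> p      p p v p v u $  match p
  3  $ <K>        p v p v u $    expand <K> ::= p v p <F>
  4  $ <F> p v p  p v p v u $    match p
  5  $ <F> p v    v p v u $      match v
  6  $ <F> p      p v u $        match p
  7  $ <F>        v u $          expand <F> ::= v <K> u
Stack after step 7: $ u <K> v (top = v).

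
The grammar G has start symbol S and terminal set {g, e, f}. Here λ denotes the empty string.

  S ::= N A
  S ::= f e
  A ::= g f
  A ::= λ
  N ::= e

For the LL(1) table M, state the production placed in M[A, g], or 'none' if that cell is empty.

A ::= g f

FIRST(A): from A::=g f we get {g}; from A::=λ we get {λ}. So FIRST(A) = {λ, g}.
FIRST(N): from N::=e we get {e}. So FIRST(N) = {e}.
FIRST(S): from S::=N A we get {e}; from S::=f e we get {f}. So FIRST(S) = {e, f}.
FOLLOW(S) includes $ since S is the start symbol.
FOLLOW(S): S appears on no right-hand side. Thus FOLLOW(S) = {$}.
FOLLOW(A): in S::=N A, the suffix after A is empty, so FOLLOW(A) ⊇ FOLLOW(S) = {$}. Thus FOLLOW(A) = {$}.
For A ::= g f: FIRST(g f) = {g}, so it goes in M[A, t] for t ∈ {g}.
For A ::= λ: FIRST(λ) = {λ}, so it goes in M[A, t] for t ∈ {}; since λ ∈ FIRST, also for every t ∈ FOLLOW(A) = {$}.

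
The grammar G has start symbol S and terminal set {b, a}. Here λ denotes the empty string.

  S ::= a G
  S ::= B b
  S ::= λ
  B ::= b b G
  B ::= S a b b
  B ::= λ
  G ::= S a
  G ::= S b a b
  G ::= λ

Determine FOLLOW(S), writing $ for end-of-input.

FIRST(S) = {λ, a, b}  (via B b)
FIRST(B) = {λ, a, b}  (via S a b b)
FIRST(G) = {λ, a, b}  (via S a, S b a b)
FOLLOW(S) includes $ since S is the start symbol.
FOLLOW(S): in B::=S a b b, S is followed by a b b with FIRST {a}; in G::=S a, S is followed by a with FIRST {a}; in G::=S b a b, S is followed by b a b with FIRST {b}. Thus FOLLOW(S) = {$, a, b}.
FOLLOW(B): in S::=B b, B is followed by b with FIRST {b}. Thus FOLLOW(B) = {b}.
FOLLOW(G): in S::=a G, the suffix after G is empty, so FOLLOW(G) ⊇ FOLLOW(S) = {$, a, b}; in B::=b b G, the suffix after G is empty, so FOLLOW(G) ⊇ FOLLOW(B) = {b}. Thus FOLLOW(G) = {$, a, b}.

{$, a, b}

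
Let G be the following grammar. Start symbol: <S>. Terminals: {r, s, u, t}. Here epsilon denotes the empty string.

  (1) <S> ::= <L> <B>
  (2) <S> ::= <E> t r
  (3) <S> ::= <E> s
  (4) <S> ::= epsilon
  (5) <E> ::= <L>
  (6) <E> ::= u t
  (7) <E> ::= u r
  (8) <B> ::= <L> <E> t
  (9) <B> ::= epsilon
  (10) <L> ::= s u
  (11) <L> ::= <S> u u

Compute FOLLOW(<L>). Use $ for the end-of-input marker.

FIRST(<S>) = {epsilon, s, u}  (via <L> <B>, <E> t r, <E> s)
FIRST(<L>) = {s, u}  (via <S> u u)
FIRST(<E>) = {s, u}  (via <L>)
FIRST(<B>) = {epsilon, s, u}  (via <L> <E> t)
FOLLOW(<S>) includes $ since <S> is the start symbol.
FOLLOW(<S>): in <L>::=<S> u u, <S> is followed by u u with FIRST {u}. Thus FOLLOW(<S>) = {$, u}.
FOLLOW(<E>): in <S>::=<E> t r, <E> is followed by t r with FIRST {t}; in <S>::=<E> s, <E> is followed by s with FIRST {s}; in <B>::=<L> <E> t, <E> is followed by t with FIRST {t}. Thus FOLLOW(<E>) = {s, t}.
FOLLOW(<B>): in <S>::=<L> <B>, the suffix after <B> is empty, so FOLLOW(<B>) ⊇ FOLLOW(<S>) = {$, u}. Thus FOLLOW(<B>) = {$, u}.
FOLLOW(<L>): in <S>::=<L> <B>, <L> is followed by <B> with FIRST {epsilon, s, u}; in <S>::=<L> <B>, the suffix after <L> is nullable, so FOLLOW(<L>) ⊇ FOLLOW(<S>) = {$, u}; in <E>::=<L>, the suffix after <L> is empty, so FOLLOW(<L>) ⊇ FOLLOW(<E>) = {s, t}; in <B>::=<L> <E> t, <L> is followed by <E> t with FIRST {s, u}. Thus FOLLOW(<L>) = {$, s, t, u}.

{$, s, t, u}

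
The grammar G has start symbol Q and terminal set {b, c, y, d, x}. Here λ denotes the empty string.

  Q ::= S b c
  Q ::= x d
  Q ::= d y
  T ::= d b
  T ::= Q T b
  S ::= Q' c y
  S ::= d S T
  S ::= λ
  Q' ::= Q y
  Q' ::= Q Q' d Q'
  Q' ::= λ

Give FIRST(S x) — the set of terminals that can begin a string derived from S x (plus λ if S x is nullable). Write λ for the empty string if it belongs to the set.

FIRST(Q) = {b, c, d, x}  (via S b c)
FIRST(T) = {b, c, d, x}  (via Q T b)
FIRST(Q') = {λ, b, c, d, x}  (via Q y, Q Q' d Q')
FIRST(S) = {λ, b, c, d, x}  (via Q' c y)
FIRST(S x): take FIRST of each symbol in turn, carrying on past any symbol whose FIRST contains λ; result {b, c, d, x}.

{b, c, d, x}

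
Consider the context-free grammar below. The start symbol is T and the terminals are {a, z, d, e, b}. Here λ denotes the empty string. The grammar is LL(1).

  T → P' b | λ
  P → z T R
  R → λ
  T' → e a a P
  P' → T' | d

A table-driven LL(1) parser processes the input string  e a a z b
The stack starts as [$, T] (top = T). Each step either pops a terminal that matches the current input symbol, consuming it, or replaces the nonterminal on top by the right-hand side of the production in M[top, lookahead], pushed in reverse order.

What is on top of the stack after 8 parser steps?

     Stack        Input        Action
  1  $ T          e a a z b $  expand T → P' b
  2  $ b P'       e a a z b $  expand P' → T'
  3  $ b T'       e a a z b $  expand T' → e a a P
  4  $ b P a a e  e a a z b $  match e
  5  $ b P a a    a a z b $    match a
  6  $ b P a      a z b $      match a
  7  $ b P        z b $        expand P → z T R
  8  $ b R T z    z b $        match z
Stack after step 8: $ b R T (top = T).

T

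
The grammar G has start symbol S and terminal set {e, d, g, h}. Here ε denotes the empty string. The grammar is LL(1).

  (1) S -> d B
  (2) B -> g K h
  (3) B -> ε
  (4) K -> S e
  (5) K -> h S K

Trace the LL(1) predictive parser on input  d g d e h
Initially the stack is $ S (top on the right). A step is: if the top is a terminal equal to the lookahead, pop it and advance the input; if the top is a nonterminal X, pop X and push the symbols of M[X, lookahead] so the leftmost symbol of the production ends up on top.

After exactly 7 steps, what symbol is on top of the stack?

B

step 1: stack=$ S  input=d g d e h $  — expand S -> d B
step 2: stack=$ B d  input=d g d e h $  — match d
step 3: stack=$ B  input=g d e h $  — expand B -> g K h
step 4: stack=$ h K g  input=g d e h $  — match g
step 5: stack=$ h K  input=d e h $  — expand K -> S e
step 6: stack=$ h e S  input=d e h $  — expand S -> d B
step 7: stack=$ h e B d  input=d e h $  — match d
Stack after step 7: $ h e B (top = B).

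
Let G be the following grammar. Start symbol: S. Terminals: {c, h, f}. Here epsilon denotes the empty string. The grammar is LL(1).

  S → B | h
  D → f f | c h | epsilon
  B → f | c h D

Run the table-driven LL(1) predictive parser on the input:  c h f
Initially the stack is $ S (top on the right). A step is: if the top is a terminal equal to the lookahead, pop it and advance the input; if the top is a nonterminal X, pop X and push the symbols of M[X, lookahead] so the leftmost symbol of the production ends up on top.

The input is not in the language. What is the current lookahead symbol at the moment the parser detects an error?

     Stack    Input    Action
  1  $ S      c h f $  expand S → B
  2  $ B      c h f $  expand B → c h D
  3  $ D h c  c h f $  match c
  4  $ D h    h f $    match h
  5  $ D      f $      expand D → f f
  6  $ f f    f $      match f
  7  $ f      $        error: top is terminal f but lookahead is $

$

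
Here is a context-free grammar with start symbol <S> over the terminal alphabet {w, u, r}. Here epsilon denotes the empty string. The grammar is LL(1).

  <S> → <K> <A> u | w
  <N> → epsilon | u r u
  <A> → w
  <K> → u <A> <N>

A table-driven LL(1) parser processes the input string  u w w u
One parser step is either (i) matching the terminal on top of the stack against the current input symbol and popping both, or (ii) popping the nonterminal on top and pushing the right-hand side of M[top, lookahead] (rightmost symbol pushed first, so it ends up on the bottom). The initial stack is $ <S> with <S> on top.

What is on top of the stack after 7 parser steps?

w

step 1: stack=$ <S>  input=u w w u $  — expand <S> → <K> <A> u
step 2: stack=$ u <A> <K>  input=u w w u $  — expand <K> → u <A> <N>
step 3: stack=$ u <A> <N> <A> u  input=u w w u $  — match u
step 4: stack=$ u <A> <N> <A>  input=w w u $  — expand <A> → w
step 5: stack=$ u <A> <N> w  input=w w u $  — match w
step 6: stack=$ u <A> <N>  input=w u $  — expand <N> → epsilon
step 7: stack=$ u <A>  input=w u $  — expand <A> → w
Stack after step 7: $ u w (top = w).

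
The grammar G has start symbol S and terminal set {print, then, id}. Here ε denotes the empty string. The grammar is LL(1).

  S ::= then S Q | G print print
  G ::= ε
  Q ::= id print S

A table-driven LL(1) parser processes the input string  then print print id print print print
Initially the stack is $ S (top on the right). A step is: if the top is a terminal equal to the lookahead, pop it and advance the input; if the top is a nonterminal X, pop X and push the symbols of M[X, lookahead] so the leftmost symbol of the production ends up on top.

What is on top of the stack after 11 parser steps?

print

      Stack              Input                                    Action
   1  $ S                then print print id print print print $  expand S ::= then S Q
   2  $ Q S then         then print print id print print print $  match then
   3  $ Q S              print print id print print print $       expand S ::= G print print
   4  $ Q print print G  print print id print print print $       expand G ::= ε
   5  $ Q print print    print print id print print print $       match print
   6  $ Q print          print id print print print $             match print
   7  $ Q                id print print print $                   expand Q ::= id print S
   8  $ S print id       id print print print $                   match id
   9  $ S print          print print print $                      match print
  10  $ S                print print $                            expand S ::= G print print
  11  $ print print G    print print $                            expand G ::= ε
Stack after step 11: $ print print (top = print).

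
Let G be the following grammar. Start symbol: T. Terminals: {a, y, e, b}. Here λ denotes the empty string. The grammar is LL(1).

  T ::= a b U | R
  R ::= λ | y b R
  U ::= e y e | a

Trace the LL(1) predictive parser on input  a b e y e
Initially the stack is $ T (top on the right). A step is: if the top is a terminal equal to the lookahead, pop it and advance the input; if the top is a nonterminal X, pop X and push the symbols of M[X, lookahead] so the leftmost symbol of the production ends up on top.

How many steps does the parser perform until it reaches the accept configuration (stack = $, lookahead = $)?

7

     Stack    Input        Action
  1  $ T      a b e y e $  expand T ::= a b U
  2  $ U b a  a b e y e $  match a
  3  $ U b    b e y e $    match b
  4  $ U      e y e $      expand U ::= e y e
  5  $ e y e  e y e $      match e
  6  $ e y    y e $        match y
  7  $ e      e $          match e
Accept reached after 7 steps.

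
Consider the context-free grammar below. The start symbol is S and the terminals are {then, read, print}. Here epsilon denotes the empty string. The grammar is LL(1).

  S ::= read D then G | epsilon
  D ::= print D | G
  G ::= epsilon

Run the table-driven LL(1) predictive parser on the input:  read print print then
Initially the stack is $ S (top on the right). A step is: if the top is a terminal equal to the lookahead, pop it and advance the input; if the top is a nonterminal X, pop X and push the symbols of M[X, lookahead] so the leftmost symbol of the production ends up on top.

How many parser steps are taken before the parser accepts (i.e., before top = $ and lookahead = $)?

10

      Stack             Input                    Action
   1  $ S               read print print then $  expand S ::= read D then G
   2  $ G then D read   read print print then $  match read
   3  $ G then D        print print then $       expand D ::= print D
   4  $ G then D print  print print then $       match print
   5  $ G then D        print then $             expand D ::= print D
   6  $ G then D print  print then $             match print
   7  $ G then D        then $                   expand D ::= G
   8  $ G then G        then $                   expand G ::= epsilon
   9  $ G then          then $                   match then
  10  $ G               $                        expand G ::= epsilon
Accept reached after 10 steps.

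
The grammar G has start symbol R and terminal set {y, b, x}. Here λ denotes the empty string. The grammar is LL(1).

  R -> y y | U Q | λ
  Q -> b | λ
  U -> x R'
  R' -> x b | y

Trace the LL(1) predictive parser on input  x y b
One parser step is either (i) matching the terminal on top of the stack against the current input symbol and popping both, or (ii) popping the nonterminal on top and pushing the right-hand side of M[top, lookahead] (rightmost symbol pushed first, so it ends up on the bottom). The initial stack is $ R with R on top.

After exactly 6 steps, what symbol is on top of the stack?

b

     Stack     Input    Action
  1  $ R       x y b $  expand R -> U Q
  2  $ Q U     x y b $  expand U -> x R'
  3  $ Q R' x  x y b $  match x
  4  $ Q R'    y b $    expand R' -> y
  5  $ Q y     y b $    match y
  6  $ Q       b $      expand Q -> b
Stack after step 6: $ b (top = b).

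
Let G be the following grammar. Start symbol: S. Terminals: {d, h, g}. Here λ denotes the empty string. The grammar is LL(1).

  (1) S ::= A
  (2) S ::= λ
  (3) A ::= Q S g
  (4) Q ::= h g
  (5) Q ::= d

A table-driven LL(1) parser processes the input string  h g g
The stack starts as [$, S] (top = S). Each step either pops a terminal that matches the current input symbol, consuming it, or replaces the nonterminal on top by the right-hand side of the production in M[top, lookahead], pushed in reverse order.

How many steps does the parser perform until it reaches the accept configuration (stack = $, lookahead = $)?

7

step 1: stack=$ S  input=h g g $  — expand S ::= A
step 2: stack=$ A  input=h g g $  — expand A ::= Q S g
step 3: stack=$ g S Q  input=h g g $  — expand Q ::= h g
step 4: stack=$ g S g h  input=h g g $  — match h
step 5: stack=$ g S g  input=g g $  — match g
step 6: stack=$ g S  input=g $  — expand S ::= λ
step 7: stack=$ g  input=g $  — match g
Accept reached after 7 steps.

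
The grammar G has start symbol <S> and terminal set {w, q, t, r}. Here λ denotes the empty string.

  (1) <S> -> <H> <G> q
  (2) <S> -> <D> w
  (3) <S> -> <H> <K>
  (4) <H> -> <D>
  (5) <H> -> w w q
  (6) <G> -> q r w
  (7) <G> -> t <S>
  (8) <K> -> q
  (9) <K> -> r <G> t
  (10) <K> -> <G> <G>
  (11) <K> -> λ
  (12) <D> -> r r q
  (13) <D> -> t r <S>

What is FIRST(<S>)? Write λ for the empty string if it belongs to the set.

{r, t, w}

FIRST(<G>) = {q, t}
FIRST(<D>) = {r, t}
FIRST(<H>) = {r, t, w}  (via <D>)
FIRST(<K>) = {λ, q, r, t}  (via <G> <G>)
FIRST(<S>) = {r, t, w}  (via <H> <G> q, <D> w, <H> <K>)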